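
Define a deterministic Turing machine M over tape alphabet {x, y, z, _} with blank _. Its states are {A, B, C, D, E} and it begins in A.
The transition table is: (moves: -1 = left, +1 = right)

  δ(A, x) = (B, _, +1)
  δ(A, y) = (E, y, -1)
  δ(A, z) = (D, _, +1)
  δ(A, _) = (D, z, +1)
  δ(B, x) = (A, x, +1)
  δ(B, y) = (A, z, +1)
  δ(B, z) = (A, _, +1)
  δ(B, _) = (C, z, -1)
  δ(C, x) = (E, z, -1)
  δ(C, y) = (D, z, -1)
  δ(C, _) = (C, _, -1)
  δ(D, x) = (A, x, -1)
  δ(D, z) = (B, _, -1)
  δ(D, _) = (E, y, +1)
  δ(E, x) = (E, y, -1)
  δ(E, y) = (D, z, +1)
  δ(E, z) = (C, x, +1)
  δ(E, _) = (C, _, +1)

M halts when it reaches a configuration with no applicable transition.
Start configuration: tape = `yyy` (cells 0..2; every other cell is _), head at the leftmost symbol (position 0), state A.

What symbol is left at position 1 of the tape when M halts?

z

A | __[y]yy   read y → write y, move -1, go to E
E | _[_]yyy   read _ → write _, move +1, go to C
C | __[y]yy   read y → write z, move -1, go to D
D | _[_]zyy   read _ → write y, move +1, go to E
E | _y[z]yy   read z → write x, move +1, go to C
C | _yx[y]y   read y → write z, move -1, go to D
D | _y[x]zy   read x → write x, move -1, go to A
A | _[y]xzy   read y → write y, move -1, go to E
E | [_]yxzy   read _ → write _, move +1, go to C
C | _[y]xzy   read y → write z, move -1, go to D
D | [_]zxzy   read _ → write y, move +1, go to E
E | y[z]xzy   read z → write x, move +1, go to C
C | yx[x]zy   read x → write z, move -1, go to E
E | y[x]zzy   read x → write y, move -1, go to E
E | [y]yzzy   read y → write z, move +1, go to D
D | z[y]zzy
Cell 1 holds z when M halts.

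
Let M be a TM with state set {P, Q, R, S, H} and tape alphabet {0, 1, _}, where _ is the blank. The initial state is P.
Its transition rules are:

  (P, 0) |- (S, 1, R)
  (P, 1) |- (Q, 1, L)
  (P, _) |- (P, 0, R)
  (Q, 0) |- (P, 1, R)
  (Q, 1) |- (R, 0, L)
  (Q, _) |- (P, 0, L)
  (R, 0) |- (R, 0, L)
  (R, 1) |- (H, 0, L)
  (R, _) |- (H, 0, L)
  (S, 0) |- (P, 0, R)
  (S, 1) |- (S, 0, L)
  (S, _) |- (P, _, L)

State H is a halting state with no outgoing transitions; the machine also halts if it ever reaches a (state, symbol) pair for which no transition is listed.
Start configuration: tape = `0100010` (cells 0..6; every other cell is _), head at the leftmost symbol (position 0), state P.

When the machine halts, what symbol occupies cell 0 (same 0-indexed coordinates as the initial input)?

state=P head=0 tape=__[0]100010_   (P,0)→(S,1,R)
state=S head=1 tape=__1[1]00010_   (S,1)→(S,0,L)
state=S head=0 tape=__[1]000010_   (S,1)→(S,0,L)
state=S head=-1 tape=_[_]0000010_   (S,_)→(P,_,L)
state=P head=-2 tape=[_]_0000010_   (P,_)→(P,0,R)
state=P head=-1 tape=0[_]0000010_   (P,_)→(P,0,R)
state=P head=0 tape=00[0]000010_   (P,0)→(S,1,R)
state=S head=1 tape=001[0]00010_   (S,0)→(P,0,R)
state=P head=2 tape=0010[0]0010_   (P,0)→(S,1,R)
state=S head=3 tape=00101[0]010_   (S,0)→(P,0,R)
state=P head=4 tape=001010[0]10_   (P,0)→(S,1,R)
state=S head=5 tape=0010101[1]0_   (S,1)→(S,0,L)
state=S head=4 tape=001010[1]00_   (S,1)→(S,0,L)
state=S head=3 tape=00101[0]000_   (S,0)→(P,0,R)
state=P head=4 tape=001010[0]00_   (P,0)→(S,1,R)
state=S head=5 tape=0010101[0]0_   (S,0)→(P,0,R)
state=P head=6 tape=00101010[0]_   (P,0)→(S,1,R)
state=S head=7 tape=001010101[_]   (S,_)→(P,_,L)
state=P head=6 tape=00101010[1]_   (P,1)→(Q,1,L)
state=Q head=5 tape=0010101[0]1_   (Q,0)→(P,1,R)
state=P head=6 tape=00101011[1]_   (P,1)→(Q,1,L)
state=Q head=5 tape=0010101[1]1_   (Q,1)→(R,0,L)
state=R head=4 tape=001010[1]01_   (R,1)→(H,0,L)
state=H head=3 tape=00101[0]001_
Cell 0 holds 1 when M halts.

1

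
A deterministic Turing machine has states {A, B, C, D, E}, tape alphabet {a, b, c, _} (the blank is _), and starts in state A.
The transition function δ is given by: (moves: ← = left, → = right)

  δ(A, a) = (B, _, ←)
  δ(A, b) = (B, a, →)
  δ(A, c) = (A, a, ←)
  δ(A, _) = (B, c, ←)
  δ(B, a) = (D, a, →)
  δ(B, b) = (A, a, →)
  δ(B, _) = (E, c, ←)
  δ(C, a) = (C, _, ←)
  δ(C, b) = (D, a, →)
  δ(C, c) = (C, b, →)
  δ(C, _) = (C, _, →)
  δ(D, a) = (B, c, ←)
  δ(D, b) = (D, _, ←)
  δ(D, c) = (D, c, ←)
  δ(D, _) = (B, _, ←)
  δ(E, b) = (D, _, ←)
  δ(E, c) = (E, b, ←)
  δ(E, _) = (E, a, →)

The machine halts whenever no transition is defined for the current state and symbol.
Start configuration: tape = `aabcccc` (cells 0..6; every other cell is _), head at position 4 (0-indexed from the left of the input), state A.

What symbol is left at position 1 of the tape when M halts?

A | __aabc[c]cc   read c → write a, move ←, go to A
A | __aab[c]acc   read c → write a, move ←, go to A
A | __aa[b]aacc   read b → write a, move →, go to B
B | __aaa[a]acc   read a → write a, move →, go to D
D | __aaaa[a]cc   read a → write c, move ←, go to B
B | __aaa[a]ccc   read a → write a, move →, go to D
D | __aaaa[c]cc   read c → write c, move ←, go to D
D | __aaa[a]ccc   read a → write c, move ←, go to B
B | __aa[a]cccc   read a → write a, move →, go to D
D | __aaa[c]ccc   read c → write c, move ←, go to D
D | __aa[a]cccc   read a → write c, move ←, go to B
B | __a[a]ccccc   read a → write a, move →, go to D
D | __aa[c]cccc   read c → write c, move ←, go to D
D | __a[a]ccccc   read a → write c, move ←, go to B
B | __[a]cccccc   read a → write a, move →, go to D
D | __a[c]ccccc   read c → write c, move ←, go to D
D | __[a]cccccc   read a → write c, move ←, go to B
B | _[_]ccccccc   read _ → write c, move ←, go to E
E | [_]cccccccc   read _ → write a, move →, go to E
E | a[c]ccccccc   read c → write b, move ←, go to E
E | [a]bccccccc
Cell 1 holds c when M halts.

c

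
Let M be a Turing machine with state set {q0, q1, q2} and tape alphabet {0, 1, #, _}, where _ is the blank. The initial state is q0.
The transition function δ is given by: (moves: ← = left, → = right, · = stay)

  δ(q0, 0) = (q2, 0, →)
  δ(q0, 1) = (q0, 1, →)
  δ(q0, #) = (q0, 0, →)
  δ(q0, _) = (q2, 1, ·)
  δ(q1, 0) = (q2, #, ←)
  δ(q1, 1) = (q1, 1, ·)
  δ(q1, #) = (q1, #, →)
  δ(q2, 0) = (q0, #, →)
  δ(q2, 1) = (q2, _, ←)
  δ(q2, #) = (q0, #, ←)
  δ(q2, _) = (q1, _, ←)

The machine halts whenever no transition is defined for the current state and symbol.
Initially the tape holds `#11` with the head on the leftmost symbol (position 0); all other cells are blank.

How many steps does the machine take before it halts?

state=q0 head=0 tape=___[#]11_   (q0,#)→(q0,0,→)
state=q0 head=1 tape=___0[1]1_   (q0,1)→(q0,1,→)
state=q0 head=2 tape=___01[1]_   (q0,1)→(q0,1,→)
state=q0 head=3 tape=___011[_]   (q0,_)→(q2,1,·)
state=q2 head=3 tape=___011[1]   (q2,1)→(q2,_,←)
state=q2 head=2 tape=___01[1]_   (q2,1)→(q2,_,←)
state=q2 head=1 tape=___0[1]__   (q2,1)→(q2,_,←)
state=q2 head=0 tape=___[0]___   (q2,0)→(q0,#,→)
state=q0 head=1 tape=___#[_]__   (q0,_)→(q2,1,·)
state=q2 head=1 tape=___#[1]__   (q2,1)→(q2,_,←)
state=q2 head=0 tape=___[#]___   (q2,#)→(q0,#,←)
state=q0 head=-1 tape=__[_]#___   (q0,_)→(q2,1,·)
state=q2 head=-1 tape=__[1]#___   (q2,1)→(q2,_,←)
state=q2 head=-2 tape=_[_]_#___   (q2,_)→(q1,_,←)
state=q1 head=-3 tape=[_]__#___
M halts after 14 transitions.

14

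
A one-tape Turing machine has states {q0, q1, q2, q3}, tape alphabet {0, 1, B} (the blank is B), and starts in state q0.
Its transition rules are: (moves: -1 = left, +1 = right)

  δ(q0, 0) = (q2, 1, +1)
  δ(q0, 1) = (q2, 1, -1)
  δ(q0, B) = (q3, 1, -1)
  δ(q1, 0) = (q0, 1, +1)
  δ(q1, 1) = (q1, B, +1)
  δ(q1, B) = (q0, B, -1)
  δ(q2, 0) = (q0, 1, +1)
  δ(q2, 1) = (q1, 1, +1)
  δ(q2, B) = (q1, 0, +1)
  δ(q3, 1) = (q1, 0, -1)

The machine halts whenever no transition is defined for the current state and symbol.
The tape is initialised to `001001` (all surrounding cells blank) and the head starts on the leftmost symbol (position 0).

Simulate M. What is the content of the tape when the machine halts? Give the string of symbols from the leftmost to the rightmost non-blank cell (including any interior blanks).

1B01B01

state=q0 head=0 tape=BB[0]01001B   (q0,0)→(q2,1,+1)
state=q2 head=1 tape=BB1[0]1001B   (q2,0)→(q0,1,+1)
state=q0 head=2 tape=BB11[1]001B   (q0,1)→(q2,1,-1)
state=q2 head=1 tape=BB1[1]1001B   (q2,1)→(q1,1,+1)
state=q1 head=2 tape=BB11[1]001B   (q1,1)→(q1,B,+1)
state=q1 head=3 tape=BB11B[0]01B   (q1,0)→(q0,1,+1)
state=q0 head=4 tape=BB11B1[0]1B   (q0,0)→(q2,1,+1)
state=q2 head=5 tape=BB11B11[1]B   (q2,1)→(q1,1,+1)
state=q1 head=6 tape=BB11B111[B]   (q1,B)→(q0,B,-1)
state=q0 head=5 tape=BB11B11[1]B   (q0,1)→(q2,1,-1)
state=q2 head=4 tape=BB11B1[1]1B   (q2,1)→(q1,1,+1)
state=q1 head=5 tape=BB11B11[1]B   (q1,1)→(q1,B,+1)
state=q1 head=6 tape=BB11B11B[B]   (q1,B)→(q0,B,-1)
state=q0 head=5 tape=BB11B11[B]B   (q0,B)→(q3,1,-1)
state=q3 head=4 tape=BB11B1[1]1B   (q3,1)→(q1,0,-1)
state=q1 head=3 tape=BB11B[1]01B   (q1,1)→(q1,B,+1)
state=q1 head=4 tape=BB11BB[0]1B   (q1,0)→(q0,1,+1)
state=q0 head=5 tape=BB11BB1[1]B   (q0,1)→(q2,1,-1)
state=q2 head=4 tape=BB11BB[1]1B   (q2,1)→(q1,1,+1)
state=q1 head=5 tape=BB11BB1[1]B   (q1,1)→(q1,B,+1)
state=q1 head=6 tape=BB11BB1B[B]   (q1,B)→(q0,B,-1)
state=q0 head=5 tape=BB11BB1[B]B   (q0,B)→(q3,1,-1)
state=q3 head=4 tape=BB11BB[1]1B   (q3,1)→(q1,0,-1)
state=q1 head=3 tape=BB11B[B]01B   (q1,B)→(q0,B,-1)
state=q0 head=2 tape=BB11[B]B01B   (q0,B)→(q3,1,-1)
state=q3 head=1 tape=BB1[1]1B01B   (q3,1)→(q1,0,-1)
state=q1 head=0 tape=BB[1]01B01B   (q1,1)→(q1,B,+1)
state=q1 head=1 tape=BBB[0]1B01B   (q1,0)→(q0,1,+1)
state=q0 head=2 tape=BBB1[1]B01B   (q0,1)→(q2,1,-1)
state=q2 head=1 tape=BBB[1]1B01B   (q2,1)→(q1,1,+1)
state=q1 head=2 tape=BBB1[1]B01B   (q1,1)→(q1,B,+1)
state=q1 head=3 tape=BBB1B[B]01B   (q1,B)→(q0,B,-1)
state=q0 head=2 tape=BBB1[B]B01B   (q0,B)→(q3,1,-1)
state=q3 head=1 tape=BBB[1]1B01B   (q3,1)→(q1,0,-1)
state=q1 head=0 tape=BB[B]01B01B   (q1,B)→(q0,B,-1)
state=q0 head=-1 tape=B[B]B01B01B   (q0,B)→(q3,1,-1)
state=q3 head=-2 tape=[B]1B01B01B
The non-blank tape span at halt is 1B01B01.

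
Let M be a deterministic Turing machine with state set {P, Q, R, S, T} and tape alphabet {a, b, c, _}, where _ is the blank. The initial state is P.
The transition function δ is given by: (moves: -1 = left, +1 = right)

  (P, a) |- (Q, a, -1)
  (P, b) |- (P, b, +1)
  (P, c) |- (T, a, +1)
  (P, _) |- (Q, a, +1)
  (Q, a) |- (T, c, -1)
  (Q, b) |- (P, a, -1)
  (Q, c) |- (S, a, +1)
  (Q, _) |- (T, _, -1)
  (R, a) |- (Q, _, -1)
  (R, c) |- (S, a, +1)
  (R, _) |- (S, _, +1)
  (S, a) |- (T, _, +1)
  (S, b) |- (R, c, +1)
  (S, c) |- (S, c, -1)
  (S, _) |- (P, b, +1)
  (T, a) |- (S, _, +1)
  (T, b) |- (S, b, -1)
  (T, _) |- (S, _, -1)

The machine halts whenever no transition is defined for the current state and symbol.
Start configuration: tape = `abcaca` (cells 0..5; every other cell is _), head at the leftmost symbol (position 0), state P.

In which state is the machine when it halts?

P | ___[a]bcaca   read a → write a, move -1, go to Q
Q | __[_]abcaca   read _ → write _, move -1, go to T
T | _[_]_abcaca   read _ → write _, move -1, go to S
S | [_]__abcaca   read _ → write b, move +1, go to P
P | b[_]_abcaca   read _ → write a, move +1, go to Q
Q | ba[_]abcaca   read _ → write _, move -1, go to T
T | b[a]_abcaca   read a → write _, move +1, go to S
S | b_[_]abcaca   read _ → write b, move +1, go to P
P | b_b[a]bcaca   read a → write a, move -1, go to Q
Q | b_[b]abcaca   read b → write a, move -1, go to P
P | b[_]aabcaca   read _ → write a, move +1, go to Q
Q | ba[a]abcaca   read a → write c, move -1, go to T
T | b[a]cabcaca   read a → write _, move +1, go to S
S | b_[c]abcaca   read c → write c, move -1, go to S
S | b[_]cabcaca   read _ → write b, move +1, go to P
P | bb[c]abcaca   read c → write a, move +1, go to T
T | bba[a]bcaca   read a → write _, move +1, go to S
S | bba_[b]caca   read b → write c, move +1, go to R
R | bba_c[c]aca   read c → write a, move +1, go to S
S | bba_ca[a]ca   read a → write _, move +1, go to T
T | bba_ca_[c]a
No transition is defined for (T, c); M halts in state T.

T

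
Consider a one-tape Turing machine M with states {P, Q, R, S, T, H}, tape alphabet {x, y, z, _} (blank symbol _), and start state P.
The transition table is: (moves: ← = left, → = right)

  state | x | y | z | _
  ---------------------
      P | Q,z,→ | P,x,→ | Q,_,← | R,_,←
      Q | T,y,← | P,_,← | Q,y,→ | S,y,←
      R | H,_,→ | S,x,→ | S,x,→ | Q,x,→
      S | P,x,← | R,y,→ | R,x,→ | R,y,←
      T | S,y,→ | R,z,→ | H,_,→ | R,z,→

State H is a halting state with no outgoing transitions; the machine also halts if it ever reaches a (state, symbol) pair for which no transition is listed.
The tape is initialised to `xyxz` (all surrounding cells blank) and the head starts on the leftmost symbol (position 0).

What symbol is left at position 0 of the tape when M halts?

y

P | ___[x]yxz   read x → write z, move →, go to Q
Q | ___z[y]xz   read y → write _, move ←, go to P
P | ___[z]_xz   read z → write _, move ←, go to Q
Q | __[_]__xz   read _ → write y, move ←, go to S
S | _[_]y__xz   read _ → write y, move ←, go to R
R | [_]yy__xz   read _ → write x, move →, go to Q
Q | x[y]y__xz   read y → write _, move ←, go to P
P | [x]_y__xz   read x → write z, move →, go to Q
Q | z[_]y__xz   read _ → write y, move ←, go to S
S | [z]yy__xz   read z → write x, move →, go to R
R | x[y]y__xz   read y → write x, move →, go to S
S | xx[y]__xz   read y → write y, move →, go to R
R | xxy[_]_xz   read _ → write x, move →, go to Q
Q | xxyx[_]xz   read _ → write y, move ←, go to S
S | xxy[x]yxz   read x → write x, move ←, go to P
P | xx[y]xyxz   read y → write x, move →, go to P
P | xxx[x]yxz   read x → write z, move →, go to Q
Q | xxxz[y]xz   read y → write _, move ←, go to P
P | xxx[z]_xz   read z → write _, move ←, go to Q
Q | xx[x]__xz   read x → write y, move ←, go to T
T | x[x]y__xz   read x → write y, move →, go to S
S | xy[y]__xz   read y → write y, move →, go to R
R | xyy[_]_xz   read _ → write x, move →, go to Q
Q | xyyx[_]xz   read _ → write y, move ←, go to S
S | xyy[x]yxz   read x → write x, move ←, go to P
P | xy[y]xyxz   read y → write x, move →, go to P
P | xyx[x]yxz   read x → write z, move →, go to Q
Q | xyxz[y]xz   read y → write _, move ←, go to P
P | xyx[z]_xz   read z → write _, move ←, go to Q
Q | xy[x]__xz   read x → write y, move ←, go to T
T | x[y]y__xz   read y → write z, move →, go to R
R | xz[y]__xz   read y → write x, move →, go to S
S | xzx[_]_xz   read _ → write y, move ←, go to R
R | xz[x]y_xz   read x → write _, move →, go to H
H | xz_[y]_xz
Cell 0 holds y when M halts.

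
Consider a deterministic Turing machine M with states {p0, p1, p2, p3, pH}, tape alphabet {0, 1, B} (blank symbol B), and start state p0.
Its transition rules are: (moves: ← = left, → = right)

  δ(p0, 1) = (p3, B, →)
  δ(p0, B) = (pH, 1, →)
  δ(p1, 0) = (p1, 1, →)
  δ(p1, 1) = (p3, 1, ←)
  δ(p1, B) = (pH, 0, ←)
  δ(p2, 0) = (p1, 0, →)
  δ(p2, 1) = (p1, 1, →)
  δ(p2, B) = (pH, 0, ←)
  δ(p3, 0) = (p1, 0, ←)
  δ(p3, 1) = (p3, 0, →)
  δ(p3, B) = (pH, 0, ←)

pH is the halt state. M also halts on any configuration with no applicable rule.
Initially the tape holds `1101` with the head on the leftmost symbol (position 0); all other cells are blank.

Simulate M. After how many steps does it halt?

9

state=p0 head=0 tape=[1]101B   (p0,1)→(p3,B,→)
state=p3 head=1 tape=B[1]01B   (p3,1)→(p3,0,→)
state=p3 head=2 tape=B0[0]1B   (p3,0)→(p1,0,←)
state=p1 head=1 tape=B[0]01B   (p1,0)→(p1,1,→)
state=p1 head=2 tape=B1[0]1B   (p1,0)→(p1,1,→)
state=p1 head=3 tape=B11[1]B   (p1,1)→(p3,1,←)
state=p3 head=2 tape=B1[1]1B   (p3,1)→(p3,0,→)
state=p3 head=3 tape=B10[1]B   (p3,1)→(p3,0,→)
state=p3 head=4 tape=B100[B]   (p3,B)→(pH,0,←)
state=pH head=3 tape=B10[0]0
M halts after 9 transitions.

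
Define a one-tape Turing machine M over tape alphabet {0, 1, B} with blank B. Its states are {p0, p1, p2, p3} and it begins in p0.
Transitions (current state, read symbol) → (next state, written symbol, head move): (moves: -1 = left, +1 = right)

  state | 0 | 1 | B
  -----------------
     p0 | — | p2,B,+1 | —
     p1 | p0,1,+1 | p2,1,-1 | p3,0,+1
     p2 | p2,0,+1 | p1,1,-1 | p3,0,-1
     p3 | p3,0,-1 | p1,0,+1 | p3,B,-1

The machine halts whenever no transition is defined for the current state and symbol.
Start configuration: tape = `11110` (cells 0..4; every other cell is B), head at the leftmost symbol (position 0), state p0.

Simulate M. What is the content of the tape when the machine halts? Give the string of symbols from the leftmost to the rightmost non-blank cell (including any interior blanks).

01001

p0 | [1]1110B   read 1 → write B, move +1, go to p2
p2 | B[1]110B   read 1 → write 1, move -1, go to p1
p1 | [B]1110B   read B → write 0, move +1, go to p3
p3 | 0[1]110B   read 1 → write 0, move +1, go to p1
p1 | 00[1]10B   read 1 → write 1, move -1, go to p2
p2 | 0[0]110B   read 0 → write 0, move +1, go to p2
p2 | 00[1]10B   read 1 → write 1, move -1, go to p1
p1 | 0[0]110B   read 0 → write 1, move +1, go to p0
p0 | 01[1]10B   read 1 → write B, move +1, go to p2
p2 | 01B[1]0B   read 1 → write 1, move -1, go to p1
p1 | 01[B]10B   read B → write 0, move +1, go to p3
p3 | 010[1]0B   read 1 → write 0, move +1, go to p1
p1 | 0100[0]B   read 0 → write 1, move +1, go to p0
p0 | 01001[B]
The non-blank tape span at halt is 01001.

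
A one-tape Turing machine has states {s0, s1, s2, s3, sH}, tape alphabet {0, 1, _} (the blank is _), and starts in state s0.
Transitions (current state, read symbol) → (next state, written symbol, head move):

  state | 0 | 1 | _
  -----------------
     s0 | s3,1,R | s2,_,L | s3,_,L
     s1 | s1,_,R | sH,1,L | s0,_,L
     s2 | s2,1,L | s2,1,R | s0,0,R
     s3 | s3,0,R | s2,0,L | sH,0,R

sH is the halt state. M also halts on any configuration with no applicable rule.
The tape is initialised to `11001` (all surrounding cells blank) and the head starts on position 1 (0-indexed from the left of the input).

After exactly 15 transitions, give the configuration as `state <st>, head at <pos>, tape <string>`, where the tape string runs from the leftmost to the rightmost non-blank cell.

state=s0 head=1 tape=1[1]001__   (s0,1)→(s2,_,L)
state=s2 head=0 tape=[1]_001__   (s2,1)→(s2,1,R)
state=s2 head=1 tape=1[_]001__   (s2,_)→(s0,0,R)
state=s0 head=2 tape=10[0]01__   (s0,0)→(s3,1,R)
state=s3 head=3 tape=101[0]1__   (s3,0)→(s3,0,R)
state=s3 head=4 tape=1010[1]__   (s3,1)→(s2,0,L)
state=s2 head=3 tape=101[0]0__   (s2,0)→(s2,1,L)
state=s2 head=2 tape=10[1]10__   (s2,1)→(s2,1,R)
state=s2 head=3 tape=101[1]0__   (s2,1)→(s2,1,R)
state=s2 head=4 tape=1011[0]__   (s2,0)→(s2,1,L)
state=s2 head=3 tape=101[1]1__   (s2,1)→(s2,1,R)
state=s2 head=4 tape=1011[1]__   (s2,1)→(s2,1,R)
state=s2 head=5 tape=10111[_]_   (s2,_)→(s0,0,R)
state=s0 head=6 tape=101110[_]   (s0,_)→(s3,_,L)
state=s3 head=5 tape=10111[0]_   (s3,0)→(s3,0,R)
state=s3 head=6 tape=101110[_]
After 15 steps: state s3, head at 6, tape 101110.

state s3, head at 6, tape 101110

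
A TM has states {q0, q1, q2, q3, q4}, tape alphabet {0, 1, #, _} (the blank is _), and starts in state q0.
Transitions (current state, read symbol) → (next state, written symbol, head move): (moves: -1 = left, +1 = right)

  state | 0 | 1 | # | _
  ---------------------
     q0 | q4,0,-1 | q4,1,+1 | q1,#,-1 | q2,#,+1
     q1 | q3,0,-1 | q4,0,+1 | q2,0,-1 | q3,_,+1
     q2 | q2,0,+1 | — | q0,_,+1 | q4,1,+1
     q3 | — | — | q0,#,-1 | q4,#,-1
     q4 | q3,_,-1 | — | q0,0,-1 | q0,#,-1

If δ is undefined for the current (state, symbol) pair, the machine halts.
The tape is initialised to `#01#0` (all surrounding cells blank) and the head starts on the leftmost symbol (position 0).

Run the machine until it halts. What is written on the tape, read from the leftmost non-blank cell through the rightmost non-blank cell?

1_##01#0

q0 | ___[#]01#0   read # → write #, move -1, go to q1
q1 | __[_]#01#0   read _ → write _, move +1, go to q3
q3 | ___[#]01#0   read # → write #, move -1, go to q0
q0 | __[_]#01#0   read _ → write #, move +1, go to q2
q2 | __#[#]01#0   read # → write _, move +1, go to q0
q0 | __#_[0]1#0   read 0 → write 0, move -1, go to q4
q4 | __#[_]01#0   read _ → write #, move -1, go to q0
q0 | __[#]#01#0   read # → write #, move -1, go to q1
q1 | _[_]##01#0   read _ → write _, move +1, go to q3
q3 | __[#]#01#0   read # → write #, move -1, go to q0
q0 | _[_]##01#0   read _ → write #, move +1, go to q2
q2 | _#[#]#01#0   read # → write _, move +1, go to q0
q0 | _#_[#]01#0   read # → write #, move -1, go to q1
q1 | _#[_]#01#0   read _ → write _, move +1, go to q3
q3 | _#_[#]01#0   read # → write #, move -1, go to q0
q0 | _#[_]#01#0   read _ → write #, move +1, go to q2
q2 | _##[#]01#0   read # → write _, move +1, go to q0
q0 | _##_[0]1#0   read 0 → write 0, move -1, go to q4
q4 | _##[_]01#0   read _ → write #, move -1, go to q0
q0 | _#[#]#01#0   read # → write #, move -1, go to q1
q1 | _[#]##01#0   read # → write 0, move -1, go to q2
q2 | [_]0##01#0   read _ → write 1, move +1, go to q4
q4 | 1[0]##01#0   read 0 → write _, move -1, go to q3
q3 | [1]_##01#0
The non-blank tape span at halt is 1_##01#0.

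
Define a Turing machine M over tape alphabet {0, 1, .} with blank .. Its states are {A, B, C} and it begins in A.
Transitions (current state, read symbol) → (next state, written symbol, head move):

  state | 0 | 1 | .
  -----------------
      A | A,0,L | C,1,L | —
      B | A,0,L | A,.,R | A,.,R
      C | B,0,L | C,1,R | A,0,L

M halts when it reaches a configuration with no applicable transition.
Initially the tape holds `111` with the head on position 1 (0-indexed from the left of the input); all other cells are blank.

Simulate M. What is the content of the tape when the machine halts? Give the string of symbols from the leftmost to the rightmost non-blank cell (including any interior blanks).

11.0

state=A head=1 tape=1[1]1.   (A,1)→(C,1,L)
state=C head=0 tape=[1]11.   (C,1)→(C,1,R)
state=C head=1 tape=1[1]1.   (C,1)→(C,1,R)
state=C head=2 tape=11[1].   (C,1)→(C,1,R)
state=C head=3 tape=111[.]   (C,.)→(A,0,L)
state=A head=2 tape=11[1]0   (A,1)→(C,1,L)
state=C head=1 tape=1[1]10   (C,1)→(C,1,R)
state=C head=2 tape=11[1]0   (C,1)→(C,1,R)
state=C head=3 tape=111[0]   (C,0)→(B,0,L)
state=B head=2 tape=11[1]0   (B,1)→(A,.,R)
state=A head=3 tape=11.[0]   (A,0)→(A,0,L)
state=A head=2 tape=11[.]0
The non-blank tape span at halt is 11.0.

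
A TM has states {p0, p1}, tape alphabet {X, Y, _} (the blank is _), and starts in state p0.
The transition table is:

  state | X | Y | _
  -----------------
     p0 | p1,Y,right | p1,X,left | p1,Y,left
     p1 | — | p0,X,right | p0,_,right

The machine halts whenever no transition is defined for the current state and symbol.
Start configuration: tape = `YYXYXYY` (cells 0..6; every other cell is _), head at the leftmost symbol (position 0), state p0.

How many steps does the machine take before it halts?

state=p0 head=0 tape=_[Y]YXYXYY   (p0,Y)→(p1,X,left)
state=p1 head=-1 tape=[_]XYXYXYY   (p1,_)→(p0,_,right)
state=p0 head=0 tape=_[X]YXYXYY   (p0,X)→(p1,Y,right)
state=p1 head=1 tape=_Y[Y]XYXYY   (p1,Y)→(p0,X,right)
state=p0 head=2 tape=_YX[X]YXYY   (p0,X)→(p1,Y,right)
state=p1 head=3 tape=_YXY[Y]XYY   (p1,Y)→(p0,X,right)
state=p0 head=4 tape=_YXYX[X]YY   (p0,X)→(p1,Y,right)
state=p1 head=5 tape=_YXYXY[Y]Y   (p1,Y)→(p0,X,right)
state=p0 head=6 tape=_YXYXYX[Y]   (p0,Y)→(p1,X,left)
state=p1 head=5 tape=_YXYXY[X]X
M halts after 9 transitions.

9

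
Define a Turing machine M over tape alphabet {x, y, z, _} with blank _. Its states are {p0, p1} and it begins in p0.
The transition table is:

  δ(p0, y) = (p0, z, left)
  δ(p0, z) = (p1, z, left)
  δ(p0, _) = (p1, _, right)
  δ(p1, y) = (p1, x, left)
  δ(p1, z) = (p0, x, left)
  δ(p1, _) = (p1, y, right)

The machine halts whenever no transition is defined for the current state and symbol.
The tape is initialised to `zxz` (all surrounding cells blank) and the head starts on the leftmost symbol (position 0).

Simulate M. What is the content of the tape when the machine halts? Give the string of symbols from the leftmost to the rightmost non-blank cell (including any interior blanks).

xxxz

p0 | __[z]xz   read z → write z, move left, go to p1
p1 | _[_]zxz   read _ → write y, move right, go to p1
p1 | _y[z]xz   read z → write x, move left, go to p0
p0 | _[y]xxz   read y → write z, move left, go to p0
p0 | [_]zxxz   read _ → write _, move right, go to p1
p1 | _[z]xxz   read z → write x, move left, go to p0
p0 | [_]xxxz   read _ → write _, move right, go to p1
p1 | _[x]xxz
The non-blank tape span at halt is xxxz.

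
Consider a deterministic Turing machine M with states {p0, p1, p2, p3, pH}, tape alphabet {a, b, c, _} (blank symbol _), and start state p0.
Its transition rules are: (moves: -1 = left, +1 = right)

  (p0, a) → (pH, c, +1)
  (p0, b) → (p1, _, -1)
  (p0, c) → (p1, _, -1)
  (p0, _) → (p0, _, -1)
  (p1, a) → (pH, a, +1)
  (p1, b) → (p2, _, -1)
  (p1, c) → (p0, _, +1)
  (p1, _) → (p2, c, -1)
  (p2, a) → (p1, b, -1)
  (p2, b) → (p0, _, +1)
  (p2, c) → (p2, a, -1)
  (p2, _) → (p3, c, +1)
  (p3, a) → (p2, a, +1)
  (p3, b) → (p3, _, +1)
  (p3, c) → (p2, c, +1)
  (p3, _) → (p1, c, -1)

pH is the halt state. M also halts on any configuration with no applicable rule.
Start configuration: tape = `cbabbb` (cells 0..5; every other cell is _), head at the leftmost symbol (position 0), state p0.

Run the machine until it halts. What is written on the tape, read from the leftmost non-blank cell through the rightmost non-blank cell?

state=p0 head=0 tape=___[c]babbb   (p0,c)→(p1,_,-1)
state=p1 head=-1 tape=__[_]_babbb   (p1,_)→(p2,c,-1)
state=p2 head=-2 tape=_[_]c_babbb   (p2,_)→(p3,c,+1)
state=p3 head=-1 tape=_c[c]_babbb   (p3,c)→(p2,c,+1)
state=p2 head=0 tape=_cc[_]babbb   (p2,_)→(p3,c,+1)
state=p3 head=1 tape=_ccc[b]abbb   (p3,b)→(p3,_,+1)
state=p3 head=2 tape=_ccc_[a]bbb   (p3,a)→(p2,a,+1)
state=p2 head=3 tape=_ccc_a[b]bb   (p2,b)→(p0,_,+1)
state=p0 head=4 tape=_ccc_a_[b]b   (p0,b)→(p1,_,-1)
state=p1 head=3 tape=_ccc_a[_]_b   (p1,_)→(p2,c,-1)
state=p2 head=2 tape=_ccc_[a]c_b   (p2,a)→(p1,b,-1)
state=p1 head=1 tape=_ccc[_]bc_b   (p1,_)→(p2,c,-1)
state=p2 head=0 tape=_cc[c]cbc_b   (p2,c)→(p2,a,-1)
state=p2 head=-1 tape=_c[c]acbc_b   (p2,c)→(p2,a,-1)
state=p2 head=-2 tape=_[c]aacbc_b   (p2,c)→(p2,a,-1)
state=p2 head=-3 tape=[_]aaacbc_b   (p2,_)→(p3,c,+1)
state=p3 head=-2 tape=c[a]aacbc_b   (p3,a)→(p2,a,+1)
state=p2 head=-1 tape=ca[a]acbc_b   (p2,a)→(p1,b,-1)
state=p1 head=-2 tape=c[a]bacbc_b   (p1,a)→(pH,a,+1)
state=pH head=-1 tape=ca[b]acbc_b
The non-blank tape span at halt is cabacbc_b.

cabacbc_b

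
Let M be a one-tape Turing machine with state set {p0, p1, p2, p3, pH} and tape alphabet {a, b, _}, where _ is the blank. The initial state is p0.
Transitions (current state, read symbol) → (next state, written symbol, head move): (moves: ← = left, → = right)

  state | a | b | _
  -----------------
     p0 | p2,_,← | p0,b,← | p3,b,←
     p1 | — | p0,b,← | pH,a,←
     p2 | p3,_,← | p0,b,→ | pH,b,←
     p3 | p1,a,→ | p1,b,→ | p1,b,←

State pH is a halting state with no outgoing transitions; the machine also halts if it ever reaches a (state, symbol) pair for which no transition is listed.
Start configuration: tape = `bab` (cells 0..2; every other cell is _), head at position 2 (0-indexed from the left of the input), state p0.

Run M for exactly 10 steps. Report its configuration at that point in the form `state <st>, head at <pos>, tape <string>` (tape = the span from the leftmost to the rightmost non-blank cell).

state=p0 head=2 tape=____ba[b]   (p0,b)→(p0,b,←)
state=p0 head=1 tape=____b[a]b   (p0,a)→(p2,_,←)
state=p2 head=0 tape=____[b]_b   (p2,b)→(p0,b,→)
state=p0 head=1 tape=____b[_]b   (p0,_)→(p3,b,←)
state=p3 head=0 tape=____[b]bb   (p3,b)→(p1,b,→)
state=p1 head=1 tape=____b[b]b   (p1,b)→(p0,b,←)
state=p0 head=0 tape=____[b]bb   (p0,b)→(p0,b,←)
state=p0 head=-1 tape=___[_]bbb   (p0,_)→(p3,b,←)
state=p3 head=-2 tape=__[_]bbbb   (p3,_)→(p1,b,←)
state=p1 head=-3 tape=_[_]bbbbb   (p1,_)→(pH,a,←)
state=pH head=-4 tape=[_]abbbbb
After 10 steps: state pH, head at -4, tape abbbbb.

state pH, head at -4, tape abbbbb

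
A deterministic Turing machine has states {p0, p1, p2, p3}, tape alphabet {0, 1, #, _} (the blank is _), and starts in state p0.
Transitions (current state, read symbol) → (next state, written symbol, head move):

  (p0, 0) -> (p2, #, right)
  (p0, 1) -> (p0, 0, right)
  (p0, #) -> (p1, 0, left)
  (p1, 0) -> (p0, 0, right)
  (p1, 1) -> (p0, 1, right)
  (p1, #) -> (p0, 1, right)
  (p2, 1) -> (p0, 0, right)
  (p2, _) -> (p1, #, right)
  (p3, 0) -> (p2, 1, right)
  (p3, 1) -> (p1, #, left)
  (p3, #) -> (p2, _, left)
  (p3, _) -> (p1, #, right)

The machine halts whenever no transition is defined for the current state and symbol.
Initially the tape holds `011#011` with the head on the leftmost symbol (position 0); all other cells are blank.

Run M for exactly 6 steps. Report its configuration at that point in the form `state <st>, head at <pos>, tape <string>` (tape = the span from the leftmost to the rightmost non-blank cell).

state p2, head at 4, tape #00#011

state=p0 head=0 tape=[0]11#011   (p0,0)→(p2,#,right)
state=p2 head=1 tape=#[1]1#011   (p2,1)→(p0,0,right)
state=p0 head=2 tape=#0[1]#011   (p0,1)→(p0,0,right)
state=p0 head=3 tape=#00[#]011   (p0,#)→(p1,0,left)
state=p1 head=2 tape=#0[0]0011   (p1,0)→(p0,0,right)
state=p0 head=3 tape=#00[0]011   (p0,0)→(p2,#,right)
state=p2 head=4 tape=#00#[0]11
After 6 steps: state p2, head at 4, tape #00#011.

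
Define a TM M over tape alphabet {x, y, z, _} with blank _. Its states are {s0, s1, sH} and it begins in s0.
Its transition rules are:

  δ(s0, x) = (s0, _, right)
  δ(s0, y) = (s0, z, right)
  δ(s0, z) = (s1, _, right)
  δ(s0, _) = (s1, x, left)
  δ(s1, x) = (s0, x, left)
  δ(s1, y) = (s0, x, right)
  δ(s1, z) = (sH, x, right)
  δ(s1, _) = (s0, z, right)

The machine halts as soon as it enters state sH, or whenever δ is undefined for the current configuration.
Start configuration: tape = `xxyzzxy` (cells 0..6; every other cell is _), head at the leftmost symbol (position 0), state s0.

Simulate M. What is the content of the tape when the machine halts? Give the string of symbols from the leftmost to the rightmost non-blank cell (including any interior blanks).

s0 | [x]xyzzxy   read x → write _, move right, go to s0
s0 | _[x]yzzxy   read x → write _, move right, go to s0
s0 | __[y]zzxy   read y → write z, move right, go to s0
s0 | __z[z]zxy   read z → write _, move right, go to s1
s1 | __z_[z]xy   read z → write x, move right, go to sH
sH | __z_x[x]y
The non-blank tape span at halt is z_xxy.

z_xxy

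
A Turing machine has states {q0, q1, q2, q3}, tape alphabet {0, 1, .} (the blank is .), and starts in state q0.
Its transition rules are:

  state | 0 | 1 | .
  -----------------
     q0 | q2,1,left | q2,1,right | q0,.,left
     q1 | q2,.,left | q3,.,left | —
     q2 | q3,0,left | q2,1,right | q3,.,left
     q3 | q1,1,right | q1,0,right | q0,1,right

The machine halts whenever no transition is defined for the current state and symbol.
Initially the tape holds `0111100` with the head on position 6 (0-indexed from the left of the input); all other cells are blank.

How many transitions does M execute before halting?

19

state=q0 head=6 tape=011110[0]   (q0,0)→(q2,1,left)
state=q2 head=5 tape=01111[0]1   (q2,0)→(q3,0,left)
state=q3 head=4 tape=0111[1]01   (q3,1)→(q1,0,right)
state=q1 head=5 tape=01110[0]1   (q1,0)→(q2,.,left)
state=q2 head=4 tape=0111[0].1   (q2,0)→(q3,0,left)
state=q3 head=3 tape=011[1]0.1   (q3,1)→(q1,0,right)
state=q1 head=4 tape=0110[0].1   (q1,0)→(q2,.,left)
state=q2 head=3 tape=011[0]..1   (q2,0)→(q3,0,left)
state=q3 head=2 tape=01[1]0..1   (q3,1)→(q1,0,right)
state=q1 head=3 tape=010[0]..1   (q1,0)→(q2,.,left)
state=q2 head=2 tape=01[0]...1   (q2,0)→(q3,0,left)
state=q3 head=1 tape=0[1]0...1   (q3,1)→(q1,0,right)
state=q1 head=2 tape=00[0]...1   (q1,0)→(q2,.,left)
state=q2 head=1 tape=0[0]....1   (q2,0)→(q3,0,left)
state=q3 head=0 tape=[0]0....1   (q3,0)→(q1,1,right)
state=q1 head=1 tape=1[0]....1   (q1,0)→(q2,.,left)
state=q2 head=0 tape=[1].....1   (q2,1)→(q2,1,right)
state=q2 head=1 tape=1[.]....1   (q2,.)→(q3,.,left)
state=q3 head=0 tape=[1].....1   (q3,1)→(q1,0,right)
state=q1 head=1 tape=0[.]....1
M halts after 19 transitions.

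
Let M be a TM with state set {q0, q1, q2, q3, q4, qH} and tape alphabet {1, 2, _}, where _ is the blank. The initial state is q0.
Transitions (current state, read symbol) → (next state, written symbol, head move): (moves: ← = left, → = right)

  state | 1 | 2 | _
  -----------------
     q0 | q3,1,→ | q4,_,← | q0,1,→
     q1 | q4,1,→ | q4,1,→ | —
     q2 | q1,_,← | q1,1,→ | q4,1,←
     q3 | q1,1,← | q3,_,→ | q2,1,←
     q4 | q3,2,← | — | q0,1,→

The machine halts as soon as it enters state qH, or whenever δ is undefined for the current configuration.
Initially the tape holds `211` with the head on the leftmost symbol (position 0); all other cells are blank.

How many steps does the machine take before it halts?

q0 | __[2]11   read 2 → write _, move ←, go to q4
q4 | _[_]_11   read _ → write 1, move →, go to q0
q0 | _1[_]11   read _ → write 1, move →, go to q0
q0 | _11[1]1   read 1 → write 1, move →, go to q3
q3 | _111[1]   read 1 → write 1, move ←, go to q1
q1 | _11[1]1   read 1 → write 1, move →, go to q4
q4 | _111[1]   read 1 → write 2, move ←, go to q3
q3 | _11[1]2   read 1 → write 1, move ←, go to q1
q1 | _1[1]12   read 1 → write 1, move →, go to q4
q4 | _11[1]2   read 1 → write 2, move ←, go to q3
q3 | _1[1]22   read 1 → write 1, move ←, go to q1
q1 | _[1]122   read 1 → write 1, move →, go to q4
q4 | _1[1]22   read 1 → write 2, move ←, go to q3
q3 | _[1]222   read 1 → write 1, move ←, go to q1
q1 | [_]1222
M halts after 14 transitions.

14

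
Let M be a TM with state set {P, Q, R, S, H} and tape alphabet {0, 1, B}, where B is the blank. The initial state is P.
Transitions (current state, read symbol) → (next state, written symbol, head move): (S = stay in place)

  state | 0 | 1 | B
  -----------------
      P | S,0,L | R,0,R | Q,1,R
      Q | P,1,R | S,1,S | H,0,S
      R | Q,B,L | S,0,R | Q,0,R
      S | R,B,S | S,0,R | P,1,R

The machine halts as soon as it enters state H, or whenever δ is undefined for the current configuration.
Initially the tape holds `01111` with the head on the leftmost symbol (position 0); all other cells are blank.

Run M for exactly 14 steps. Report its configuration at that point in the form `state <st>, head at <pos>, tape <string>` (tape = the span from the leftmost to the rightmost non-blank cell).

state=P head=0 tape=B[0]1111BBB   (P,0)→(S,0,L)
state=S head=-1 tape=[B]01111BBB   (S,B)→(P,1,R)
state=P head=0 tape=1[0]1111BBB   (P,0)→(S,0,L)
state=S head=-1 tape=[1]01111BBB   (S,1)→(S,0,R)
state=S head=0 tape=0[0]1111BBB   (S,0)→(R,B,S)
state=R head=0 tape=0[B]1111BBB   (R,B)→(Q,0,R)
state=Q head=1 tape=00[1]111BBB   (Q,1)→(S,1,S)
state=S head=1 tape=00[1]111BBB   (S,1)→(S,0,R)
state=S head=2 tape=000[1]11BBB   (S,1)→(S,0,R)
state=S head=3 tape=0000[1]1BBB   (S,1)→(S,0,R)
state=S head=4 tape=00000[1]BBB   (S,1)→(S,0,R)
state=S head=5 tape=000000[B]BB   (S,B)→(P,1,R)
state=P head=6 tape=0000001[B]B   (P,B)→(Q,1,R)
state=Q head=7 tape=00000011[B]   (Q,B)→(H,0,S)
state=H head=7 tape=00000011[0]
After 14 steps: state H, head at 7, tape 000000110.

state H, head at 7, tape 000000110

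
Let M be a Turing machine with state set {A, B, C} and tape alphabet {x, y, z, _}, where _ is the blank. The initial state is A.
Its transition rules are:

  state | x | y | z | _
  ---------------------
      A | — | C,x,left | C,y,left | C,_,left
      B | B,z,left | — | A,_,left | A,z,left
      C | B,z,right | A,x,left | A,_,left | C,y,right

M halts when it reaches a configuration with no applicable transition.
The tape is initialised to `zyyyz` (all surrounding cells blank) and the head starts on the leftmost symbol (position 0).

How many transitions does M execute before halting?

18

A | _____[z]yyyz   read z → write y, move left, go to C
C | ____[_]yyyyz   read _ → write y, move right, go to C
C | ____y[y]yyyz   read y → write x, move left, go to A
A | ____[y]xyyyz   read y → write x, move left, go to C
C | ___[_]xxyyyz   read _ → write y, move right, go to C
C | ___y[x]xyyyz   read x → write z, move right, go to B
B | ___yz[x]yyyz   read x → write z, move left, go to B
B | ___y[z]zyyyz   read z → write _, move left, go to A
A | ___[y]_zyyyz   read y → write x, move left, go to C
C | __[_]x_zyyyz   read _ → write y, move right, go to C
C | __y[x]_zyyyz   read x → write z, move right, go to B
B | __yz[_]zyyyz   read _ → write z, move left, go to A
A | __y[z]zzyyyz   read z → write y, move left, go to C
C | __[y]yzzyyyz   read y → write x, move left, go to A
A | _[_]xyzzyyyz   read _ → write _, move left, go to C
C | [_]_xyzzyyyz   read _ → write y, move right, go to C
C | y[_]xyzzyyyz   read _ → write y, move right, go to C
C | yy[x]yzzyyyz   read x → write z, move right, go to B
B | yyz[y]zzyyyz
M halts after 18 transitions.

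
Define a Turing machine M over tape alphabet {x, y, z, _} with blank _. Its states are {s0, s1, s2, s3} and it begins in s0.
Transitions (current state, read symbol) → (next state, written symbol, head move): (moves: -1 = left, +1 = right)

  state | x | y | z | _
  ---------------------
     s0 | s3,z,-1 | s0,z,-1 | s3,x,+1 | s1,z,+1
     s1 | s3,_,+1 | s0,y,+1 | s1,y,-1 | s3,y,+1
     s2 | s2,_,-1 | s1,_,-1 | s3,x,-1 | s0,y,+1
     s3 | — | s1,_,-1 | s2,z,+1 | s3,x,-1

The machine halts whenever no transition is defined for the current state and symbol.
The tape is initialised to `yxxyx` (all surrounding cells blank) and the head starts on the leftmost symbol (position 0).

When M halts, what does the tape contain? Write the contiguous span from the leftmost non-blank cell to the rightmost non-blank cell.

yzyxxzxyx

s0 | ____[y]xxyx   read y → write z, move -1, go to s0
s0 | ___[_]zxxyx   read _ → write z, move +1, go to s1
s1 | ___z[z]xxyx   read z → write y, move -1, go to s1
s1 | ___[z]yxxyx   read z → write y, move -1, go to s1
s1 | __[_]yyxxyx   read _ → write y, move +1, go to s3
s3 | __y[y]yxxyx   read y → write _, move -1, go to s1
s1 | __[y]_yxxyx   read y → write y, move +1, go to s0
s0 | __y[_]yxxyx   read _ → write z, move +1, go to s1
s1 | __yz[y]xxyx   read y → write y, move +1, go to s0
s0 | __yzy[x]xyx   read x → write z, move -1, go to s3
s3 | __yz[y]zxyx   read y → write _, move -1, go to s1
s1 | __y[z]_zxyx   read z → write y, move -1, go to s1
s1 | __[y]y_zxyx   read y → write y, move +1, go to s0
s0 | __y[y]_zxyx   read y → write z, move -1, go to s0
s0 | __[y]z_zxyx   read y → write z, move -1, go to s0
s0 | _[_]zz_zxyx   read _ → write z, move +1, go to s1
s1 | _z[z]z_zxyx   read z → write y, move -1, go to s1
s1 | _[z]yz_zxyx   read z → write y, move -1, go to s1
s1 | [_]yyz_zxyx   read _ → write y, move +1, go to s3
s3 | y[y]yz_zxyx   read y → write _, move -1, go to s1
s1 | [y]_yz_zxyx   read y → write y, move +1, go to s0
s0 | y[_]yz_zxyx   read _ → write z, move +1, go to s1
s1 | yz[y]z_zxyx   read y → write y, move +1, go to s0
s0 | yzy[z]_zxyx   read z → write x, move +1, go to s3
s3 | yzyx[_]zxyx   read _ → write x, move -1, go to s3
s3 | yzy[x]xzxyx
The non-blank tape span at halt is yzyxxzxyx.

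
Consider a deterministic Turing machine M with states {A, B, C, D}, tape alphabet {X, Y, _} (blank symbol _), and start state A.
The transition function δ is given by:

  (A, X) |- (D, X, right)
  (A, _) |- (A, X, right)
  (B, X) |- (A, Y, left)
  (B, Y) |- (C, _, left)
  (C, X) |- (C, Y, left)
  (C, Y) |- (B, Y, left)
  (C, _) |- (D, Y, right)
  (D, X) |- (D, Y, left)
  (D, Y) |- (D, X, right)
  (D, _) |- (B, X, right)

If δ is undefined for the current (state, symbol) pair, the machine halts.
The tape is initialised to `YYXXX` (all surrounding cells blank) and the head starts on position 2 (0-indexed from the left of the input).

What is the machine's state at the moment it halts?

B

A | YY[X]XX__   read X → write X, move right, go to D
D | YYX[X]X__   read X → write Y, move left, go to D
D | YY[X]YX__   read X → write Y, move left, go to D
D | Y[Y]YYX__   read Y → write X, move right, go to D
D | YX[Y]YX__   read Y → write X, move right, go to D
D | YXX[Y]X__   read Y → write X, move right, go to D
D | YXXX[X]__   read X → write Y, move left, go to D
D | YXX[X]Y__   read X → write Y, move left, go to D
D | YX[X]YY__   read X → write Y, move left, go to D
D | Y[X]YYY__   read X → write Y, move left, go to D
D | [Y]YYYY__   read Y → write X, move right, go to D
D | X[Y]YYY__   read Y → write X, move right, go to D
D | XX[Y]YY__   read Y → write X, move right, go to D
D | XXX[Y]Y__   read Y → write X, move right, go to D
D | XXXX[Y]__   read Y → write X, move right, go to D
D | XXXXX[_]_   read _ → write X, move right, go to B
B | XXXXXX[_]
No transition is defined for (B, _); M halts in state B.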